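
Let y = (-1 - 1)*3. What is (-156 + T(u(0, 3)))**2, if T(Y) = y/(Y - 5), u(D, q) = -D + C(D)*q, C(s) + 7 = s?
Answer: 4100625/169 ≈ 24264.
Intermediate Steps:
C(s) = -7 + s
u(D, q) = -D + q*(-7 + D) (u(D, q) = -D + (-7 + D)*q = -D + q*(-7 + D))
y = -6 (y = -2*3 = -6)
T(Y) = -6/(-5 + Y) (T(Y) = -6/(Y - 5) = -6/(-5 + Y))
(-156 + T(u(0, 3)))**2 = (-156 - 6/(-5 + (-1*0 + 3*(-7 + 0))))**2 = (-156 - 6/(-5 + (0 + 3*(-7))))**2 = (-156 - 6/(-5 + (0 - 21)))**2 = (-156 - 6/(-5 - 21))**2 = (-156 - 6/(-26))**2 = (-156 - 6*(-1/26))**2 = (-156 + 3/13)**2 = (-2025/13)**2 = 4100625/169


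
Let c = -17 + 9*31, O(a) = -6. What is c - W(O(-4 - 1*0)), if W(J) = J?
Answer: 268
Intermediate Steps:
c = 262 (c = -17 + 279 = 262)
c - W(O(-4 - 1*0)) = 262 - 1*(-6) = 262 + 6 = 268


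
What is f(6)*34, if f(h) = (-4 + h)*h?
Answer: 408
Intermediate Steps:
f(h) = h*(-4 + h)
f(6)*34 = (6*(-4 + 6))*34 = (6*2)*34 = 12*34 = 408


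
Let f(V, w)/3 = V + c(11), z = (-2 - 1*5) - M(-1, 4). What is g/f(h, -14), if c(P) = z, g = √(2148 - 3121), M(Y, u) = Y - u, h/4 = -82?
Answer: -I*√973/990 ≈ -0.031508*I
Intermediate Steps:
h = -328 (h = 4*(-82) = -328)
g = I*√973 (g = √(-973) = I*√973 ≈ 31.193*I)
z = -2 (z = (-2 - 1*5) - (-1 - 1*4) = (-2 - 5) - (-1 - 4) = -7 - 1*(-5) = -7 + 5 = -2)
c(P) = -2
f(V, w) = -6 + 3*V (f(V, w) = 3*(V - 2) = 3*(-2 + V) = -6 + 3*V)
g/f(h, -14) = (I*√973)/(-6 + 3*(-328)) = (I*√973)/(-6 - 984) = (I*√973)/(-990) = (I*√973)*(-1/990) = -I*√973/990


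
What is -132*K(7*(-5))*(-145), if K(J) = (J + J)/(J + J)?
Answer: 19140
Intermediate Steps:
K(J) = 1 (K(J) = (2*J)/((2*J)) = (2*J)*(1/(2*J)) = 1)
-132*K(7*(-5))*(-145) = -132*1*(-145) = -132*(-145) = 19140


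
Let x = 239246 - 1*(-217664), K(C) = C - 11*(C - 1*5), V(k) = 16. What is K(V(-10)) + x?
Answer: 456805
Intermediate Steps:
K(C) = 55 - 10*C (K(C) = C - 11*(C - 5) = C - 11*(-5 + C) = C + (55 - 11*C) = 55 - 10*C)
x = 456910 (x = 239246 + 217664 = 456910)
K(V(-10)) + x = (55 - 10*16) + 456910 = (55 - 160) + 456910 = -105 + 456910 = 456805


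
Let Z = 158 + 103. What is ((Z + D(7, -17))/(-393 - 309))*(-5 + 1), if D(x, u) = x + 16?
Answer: 568/351 ≈ 1.6182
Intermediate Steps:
D(x, u) = 16 + x
Z = 261
((Z + D(7, -17))/(-393 - 309))*(-5 + 1) = ((261 + (16 + 7))/(-393 - 309))*(-5 + 1) = ((261 + 23)/(-702))*(-4) = (284*(-1/702))*(-4) = -142/351*(-4) = 568/351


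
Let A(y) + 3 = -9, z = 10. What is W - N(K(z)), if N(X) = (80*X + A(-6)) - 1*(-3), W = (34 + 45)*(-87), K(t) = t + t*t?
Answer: -15664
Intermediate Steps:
A(y) = -12 (A(y) = -3 - 9 = -12)
K(t) = t + t**2
W = -6873 (W = 79*(-87) = -6873)
N(X) = -9 + 80*X (N(X) = (80*X - 12) - 1*(-3) = (-12 + 80*X) + 3 = -9 + 80*X)
W - N(K(z)) = -6873 - (-9 + 80*(10*(1 + 10))) = -6873 - (-9 + 80*(10*11)) = -6873 - (-9 + 80*110) = -6873 - (-9 + 8800) = -6873 - 1*8791 = -6873 - 8791 = -15664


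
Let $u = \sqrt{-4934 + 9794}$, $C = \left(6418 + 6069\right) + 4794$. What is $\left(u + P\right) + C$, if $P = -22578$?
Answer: $-5297 + 18 \sqrt{15} \approx -5227.3$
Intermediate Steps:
$C = 17281$ ($C = 12487 + 4794 = 17281$)
$u = 18 \sqrt{15}$ ($u = \sqrt{4860} = 18 \sqrt{15} \approx 69.714$)
$\left(u + P\right) + C = \left(18 \sqrt{15} - 22578\right) + 17281 = \left(-22578 + 18 \sqrt{15}\right) + 17281 = -5297 + 18 \sqrt{15}$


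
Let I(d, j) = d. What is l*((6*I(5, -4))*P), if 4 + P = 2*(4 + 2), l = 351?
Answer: 84240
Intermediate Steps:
P = 8 (P = -4 + 2*(4 + 2) = -4 + 2*6 = -4 + 12 = 8)
l*((6*I(5, -4))*P) = 351*((6*5)*8) = 351*(30*8) = 351*240 = 84240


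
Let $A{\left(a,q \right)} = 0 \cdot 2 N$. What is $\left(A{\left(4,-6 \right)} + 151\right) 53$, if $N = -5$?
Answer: $8003$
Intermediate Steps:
$A{\left(a,q \right)} = 0$ ($A{\left(a,q \right)} = 0 \cdot 2 \left(-5\right) = 0 \left(-5\right) = 0$)
$\left(A{\left(4,-6 \right)} + 151\right) 53 = \left(0 + 151\right) 53 = 151 \cdot 53 = 8003$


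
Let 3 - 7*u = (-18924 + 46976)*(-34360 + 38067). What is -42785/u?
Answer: 299495/103988761 ≈ 0.0028801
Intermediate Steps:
u = -103988761/7 (u = 3/7 - (-18924 + 46976)*(-34360 + 38067)/7 = 3/7 - 28052*3707/7 = 3/7 - ⅐*103988764 = 3/7 - 103988764/7 = -103988761/7 ≈ -1.4856e+7)
-42785/u = -42785/(-103988761/7) = -42785*(-7/103988761) = 299495/103988761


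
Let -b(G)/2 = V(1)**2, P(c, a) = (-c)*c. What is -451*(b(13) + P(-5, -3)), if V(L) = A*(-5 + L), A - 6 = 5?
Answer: 1757547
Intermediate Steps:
A = 11 (A = 6 + 5 = 11)
V(L) = -55 + 11*L (V(L) = 11*(-5 + L) = -55 + 11*L)
P(c, a) = -c**2
b(G) = -3872 (b(G) = -2*(-55 + 11*1)**2 = -2*(-55 + 11)**2 = -2*(-44)**2 = -2*1936 = -3872)
-451*(b(13) + P(-5, -3)) = -451*(-3872 - 1*(-5)**2) = -451*(-3872 - 1*25) = -451*(-3872 - 25) = -451*(-3897) = 1757547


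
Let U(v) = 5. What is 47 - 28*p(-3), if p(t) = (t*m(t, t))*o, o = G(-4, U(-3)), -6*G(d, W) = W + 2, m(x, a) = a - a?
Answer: 47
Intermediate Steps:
m(x, a) = 0
G(d, W) = -⅓ - W/6 (G(d, W) = -(W + 2)/6 = -(2 + W)/6 = -⅓ - W/6)
o = -7/6 (o = -⅓ - ⅙*5 = -⅓ - ⅚ = -7/6 ≈ -1.1667)
p(t) = 0 (p(t) = (t*0)*(-7/6) = 0*(-7/6) = 0)
47 - 28*p(-3) = 47 - 28*0 = 47 + 0 = 47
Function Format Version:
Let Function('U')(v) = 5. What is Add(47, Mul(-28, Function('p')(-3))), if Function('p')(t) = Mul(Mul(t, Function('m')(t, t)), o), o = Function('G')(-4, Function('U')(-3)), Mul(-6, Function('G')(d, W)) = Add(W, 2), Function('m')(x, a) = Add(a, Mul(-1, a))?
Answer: 47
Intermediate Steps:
Function('m')(x, a) = 0
Function('G')(d, W) = Add(Rational(-1, 3), Mul(Rational(-1, 6), W)) (Function('G')(d, W) = Mul(Rational(-1, 6), Add(W, 2)) = Mul(Rational(-1, 6), Add(2, W)) = Add(Rational(-1, 3), Mul(Rational(-1, 6), W)))
o = Rational(-7, 6) (o = Add(Rational(-1, 3), Mul(Rational(-1, 6), 5)) = Add(Rational(-1, 3), Rational(-5, 6)) = Rational(-7, 6) ≈ -1.1667)
Function('p')(t) = 0 (Function('p')(t) = Mul(Mul(t, 0), Rational(-7, 6)) = Mul(0, Rational(-7, 6)) = 0)
Add(47, Mul(-28, Function('p')(-3))) = Add(47, Mul(-28, 0)) = Add(47, 0) = 47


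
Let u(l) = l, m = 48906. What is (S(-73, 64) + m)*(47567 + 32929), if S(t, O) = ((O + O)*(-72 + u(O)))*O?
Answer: -1338648480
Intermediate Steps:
S(t, O) = 2*O²*(-72 + O) (S(t, O) = ((O + O)*(-72 + O))*O = ((2*O)*(-72 + O))*O = (2*O*(-72 + O))*O = 2*O²*(-72 + O))
(S(-73, 64) + m)*(47567 + 32929) = (2*64²*(-72 + 64) + 48906)*(47567 + 32929) = (2*4096*(-8) + 48906)*80496 = (-65536 + 48906)*80496 = -16630*80496 = -1338648480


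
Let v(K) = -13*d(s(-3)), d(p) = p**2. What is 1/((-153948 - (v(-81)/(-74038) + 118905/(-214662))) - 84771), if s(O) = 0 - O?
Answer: -1324428763/316165578343519 ≈ -4.1890e-6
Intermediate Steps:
s(O) = -O
v(K) = -117 (v(K) = -13*(-1*(-3))**2 = -13*3**2 = -13*9 = -117)
1/((-153948 - (v(-81)/(-74038) + 118905/(-214662))) - 84771) = 1/((-153948 - (-117/(-74038) + 118905/(-214662))) - 84771) = 1/((-153948 - (-117*(-1/74038) + 118905*(-1/214662))) - 84771) = 1/((-153948 - (117/74038 - 39635/71554)) - 84771) = 1/((-153948 - 1*(-731531078/1324428763)) - 84771) = 1/((-153948 + 731531078/1324428763) - 84771) = 1/(-203892427675246/1324428763 - 84771) = 1/(-316165578343519/1324428763) = -1324428763/316165578343519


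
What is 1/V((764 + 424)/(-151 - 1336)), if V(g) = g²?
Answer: 2211169/1411344 ≈ 1.5667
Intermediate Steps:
1/V((764 + 424)/(-151 - 1336)) = 1/(((764 + 424)/(-151 - 1336))²) = 1/((1188/(-1487))²) = 1/((1188*(-1/1487))²) = 1/((-1188/1487)²) = 1/(1411344/2211169) = 2211169/1411344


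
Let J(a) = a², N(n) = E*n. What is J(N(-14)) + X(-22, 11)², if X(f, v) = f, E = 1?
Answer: 680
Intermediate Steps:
N(n) = n (N(n) = 1*n = n)
J(N(-14)) + X(-22, 11)² = (-14)² + (-22)² = 196 + 484 = 680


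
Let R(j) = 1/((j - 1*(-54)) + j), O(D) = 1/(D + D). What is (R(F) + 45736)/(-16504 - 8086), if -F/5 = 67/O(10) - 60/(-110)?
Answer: -1343412673/722286988 ≈ -1.8599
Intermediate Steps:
O(D) = 1/(2*D)
F = -73730/11 (F = -5*(67/(((½)/10)) - 60/(-110)) = -5*(67/(((½)*(⅒))) - 60*(-1/110)) = -5*(67/(1/20) + 6/11) = -5*(67*20 + 6/11) = -5*(1340 + 6/11) = -5*14746/11 = -73730/11 ≈ -6702.7)
R(j) = 1/(54 + 2*j) (R(j) = 1/((j + 54) + j) = 1/((54 + j) + j) = 1/(54 + 2*j))
(R(F) + 45736)/(-16504 - 8086) = (1/(2*(27 - 73730/11)) + 45736)/(-16504 - 8086) = (1/(2*(-73433/11)) + 45736)/(-24590) = ((½)*(-11/73433) + 45736)*(-1/24590) = (-11/146866 + 45736)*(-1/24590) = (6717063365/146866)*(-1/24590) = -1343412673/722286988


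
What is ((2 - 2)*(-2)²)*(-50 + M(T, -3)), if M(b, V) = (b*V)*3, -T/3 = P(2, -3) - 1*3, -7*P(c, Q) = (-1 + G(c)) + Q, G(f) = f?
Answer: 0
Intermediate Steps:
P(c, Q) = ⅐ - Q/7 - c/7 (P(c, Q) = -((-1 + c) + Q)/7 = -(-1 + Q + c)/7 = ⅐ - Q/7 - c/7)
T = 57/7 (T = -3*((⅐ - ⅐*(-3) - ⅐*2) - 1*3) = -3*((⅐ + 3/7 - 2/7) - 3) = -3*(2/7 - 3) = -3*(-19/7) = 57/7 ≈ 8.1429)
M(b, V) = 3*V*b (M(b, V) = (V*b)*3 = 3*V*b)
((2 - 2)*(-2)²)*(-50 + M(T, -3)) = ((2 - 2)*(-2)²)*(-50 + 3*(-3)*(57/7)) = (0*4)*(-50 - 513/7) = 0*(-863/7) = 0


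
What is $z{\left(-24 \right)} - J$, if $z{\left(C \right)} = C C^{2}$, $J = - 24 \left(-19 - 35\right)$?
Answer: $-15120$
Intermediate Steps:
$J = 1296$ ($J = \left(-24\right) \left(-54\right) = 1296$)
$z{\left(C \right)} = C^{3}$
$z{\left(-24 \right)} - J = \left(-24\right)^{3} - 1296 = -13824 - 1296 = -15120$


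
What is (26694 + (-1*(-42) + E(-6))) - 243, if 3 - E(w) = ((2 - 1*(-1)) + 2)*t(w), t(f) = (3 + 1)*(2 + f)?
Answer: 26576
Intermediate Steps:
t(f) = 8 + 4*f (t(f) = 4*(2 + f) = 8 + 4*f)
E(w) = -37 - 20*w (E(w) = 3 - ((2 - 1*(-1)) + 2)*(8 + 4*w) = 3 - ((2 + 1) + 2)*(8 + 4*w) = 3 - (3 + 2)*(8 + 4*w) = 3 - 5*(8 + 4*w) = 3 - (40 + 20*w) = 3 + (-40 - 20*w) = -37 - 20*w)
(26694 + (-1*(-42) + E(-6))) - 243 = (26694 + (-1*(-42) + (-37 - 20*(-6)))) - 243 = (26694 + (42 + (-37 + 120))) - 243 = (26694 + (42 + 83)) - 243 = (26694 + 125) - 243 = 26819 - 243 = 26576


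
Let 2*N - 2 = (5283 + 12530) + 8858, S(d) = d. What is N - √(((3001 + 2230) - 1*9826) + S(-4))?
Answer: 26673/2 - 3*I*√511 ≈ 13337.0 - 67.816*I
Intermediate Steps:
N = 26673/2 (N = 1 + ((5283 + 12530) + 8858)/2 = 1 + (17813 + 8858)/2 = 1 + (½)*26671 = 1 + 26671/2 = 26673/2 ≈ 13337.)
N - √(((3001 + 2230) - 1*9826) + S(-4)) = 26673/2 - √(((3001 + 2230) - 1*9826) - 4) = 26673/2 - √((5231 - 9826) - 4) = 26673/2 - √(-4595 - 4) = 26673/2 - √(-4599) = 26673/2 - 3*I*√511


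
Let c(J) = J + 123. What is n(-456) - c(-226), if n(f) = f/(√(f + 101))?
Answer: 103 + 456*I*√355/355 ≈ 103.0 + 24.202*I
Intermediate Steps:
n(f) = f/√(101 + f) (n(f) = f/(√(101 + f)) = f/√(101 + f))
c(J) = 123 + J
n(-456) - c(-226) = -456/√(101 - 456) - (123 - 226) = -(-456)*I*√355/355 - 1*(-103) = -(-456)*I*√355/355 + 103 = 456*I*√355/355 + 103 = 103 + 456*I*√355/355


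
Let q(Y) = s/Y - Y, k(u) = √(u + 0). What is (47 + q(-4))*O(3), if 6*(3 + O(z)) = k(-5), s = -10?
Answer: -321/2 + 107*I*√5/12 ≈ -160.5 + 19.938*I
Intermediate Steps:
k(u) = √u
q(Y) = -Y - 10/Y (q(Y) = -10/Y - Y = -Y - 10/Y)
O(z) = -3 + I*√5/6 (O(z) = -3 + √(-5)/6 = -3 + (I*√5)/6 = -3 + I*√5/6)
(47 + q(-4))*O(3) = (47 + (-1*(-4) - 10/(-4)))*(-3 + I*√5/6) = (47 + (4 - 10*(-¼)))*(-3 + I*√5/6) = (47 + (4 + 5/2))*(-3 + I*√5/6) = (47 + 13/2)*(-3 + I*√5/6) = 107*(-3 + I*√5/6)/2 = -321/2 + 107*I*√5/12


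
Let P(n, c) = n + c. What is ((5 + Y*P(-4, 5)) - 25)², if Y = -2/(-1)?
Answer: 324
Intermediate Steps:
P(n, c) = c + n
Y = 2 (Y = -2*(-1) = -1*(-2) = 2)
((5 + Y*P(-4, 5)) - 25)² = ((5 + 2*(5 - 4)) - 25)² = ((5 + 2*1) - 25)² = ((5 + 2) - 25)² = (7 - 25)² = (-18)² = 324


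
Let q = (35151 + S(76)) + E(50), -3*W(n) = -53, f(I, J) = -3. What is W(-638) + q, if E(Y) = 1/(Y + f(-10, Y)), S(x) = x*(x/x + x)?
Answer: 5783917/141 ≈ 41021.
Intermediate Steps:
S(x) = x*(1 + x)
E(Y) = 1/(-3 + Y) (E(Y) = 1/(Y - 3) = 1/(-3 + Y))
W(n) = 53/3 (W(n) = -⅓*(-53) = 53/3)
q = 1927142/47 (q = (35151 + 76*(1 + 76)) + 1/(-3 + 50) = (35151 + 76*77) + 1/47 = (35151 + 5852) + 1/47 = 41003 + 1/47 = 1927142/47 ≈ 41003.)
W(-638) + q = 53/3 + 1927142/47 = 5783917/141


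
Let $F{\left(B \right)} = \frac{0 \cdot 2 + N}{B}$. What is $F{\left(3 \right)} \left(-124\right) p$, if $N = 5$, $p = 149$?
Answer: $- \frac{92380}{3} \approx -30793.0$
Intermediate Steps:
$F{\left(B \right)} = \frac{5}{B}$ ($F{\left(B \right)} = \frac{0 \cdot 2 + 5}{B} = \frac{0 + 5}{B} = \frac{5}{B}$)
$F{\left(3 \right)} \left(-124\right) p = \frac{5}{3} \left(-124\right) 149 = \left(- \frac{620}{3}\right) 149 = - \frac{92380}{3}$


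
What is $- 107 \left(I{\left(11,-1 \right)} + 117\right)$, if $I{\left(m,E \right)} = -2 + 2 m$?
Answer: $-14659$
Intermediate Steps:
$- 107 \left(I{\left(11,-1 \right)} + 117\right) = - 107 \left(\left(-2 + 2 \cdot 11\right) + 117\right) = - 107 \left(\left(-2 + 22\right) + 117\right) = - 107 \left(20 + 117\right) = \left(-107\right) 137 = -14659$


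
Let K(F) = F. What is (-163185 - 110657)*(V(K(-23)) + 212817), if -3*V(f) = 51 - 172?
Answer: -174867833624/3 ≈ -5.8289e+10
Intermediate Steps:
V(f) = 121/3 (V(f) = -(51 - 172)/3 = -⅓*(-121) = 121/3)
(-163185 - 110657)*(V(K(-23)) + 212817) = (-163185 - 110657)*(121/3 + 212817) = -273842*638572/3 = -174867833624/3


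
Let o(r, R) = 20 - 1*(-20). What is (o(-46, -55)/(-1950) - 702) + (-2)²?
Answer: -136114/195 ≈ -698.02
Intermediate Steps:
o(r, R) = 40 (o(r, R) = 20 + 20 = 40)
(o(-46, -55)/(-1950) - 702) + (-2)² = (40/(-1950) - 702) + (-2)² = (40*(-1/1950) - 702) + 4 = (-4/195 - 702) + 4 = -136894/195 + 4 = -136114/195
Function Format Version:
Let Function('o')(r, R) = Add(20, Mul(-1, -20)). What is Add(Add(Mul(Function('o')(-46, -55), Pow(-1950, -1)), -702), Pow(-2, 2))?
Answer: Rational(-136114, 195) ≈ -698.02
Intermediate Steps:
Function('o')(r, R) = 40 (Function('o')(r, R) = Add(20, 20) = 40)
Add(Add(Mul(Function('o')(-46, -55), Pow(-1950, -1)), -702), Pow(-2, 2)) = Add(Add(Mul(40, Pow(-1950, -1)), -702), Pow(-2, 2)) = Add(Add(Mul(40, Rational(-1, 1950)), -702), 4) = Add(Add(Rational(-4, 195), -702), 4) = Add(Rational(-136894, 195), 4) = Rational(-136114, 195)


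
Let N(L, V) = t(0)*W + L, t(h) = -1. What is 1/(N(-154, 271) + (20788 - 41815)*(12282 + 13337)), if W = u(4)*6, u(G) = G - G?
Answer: -1/538690867 ≈ -1.8564e-9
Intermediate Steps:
u(G) = 0
W = 0 (W = 0*6 = 0)
N(L, V) = L (N(L, V) = -1*0 + L = 0 + L = L)
1/(N(-154, 271) + (20788 - 41815)*(12282 + 13337)) = 1/(-154 + (20788 - 41815)*(12282 + 13337)) = 1/(-154 - 21027*25619) = 1/(-154 - 538690713) = 1/(-538690867) = -1/538690867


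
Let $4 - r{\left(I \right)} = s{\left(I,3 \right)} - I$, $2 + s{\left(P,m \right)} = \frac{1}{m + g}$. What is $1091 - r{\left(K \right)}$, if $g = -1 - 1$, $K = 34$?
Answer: $1052$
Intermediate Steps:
$g = -2$
$s{\left(P,m \right)} = -2 + \frac{1}{-2 + m}$ ($s{\left(P,m \right)} = -2 + \frac{1}{m - 2} = -2 + \frac{1}{-2 + m}$)
$r{\left(I \right)} = 5 + I$ ($r{\left(I \right)} = 4 - \left(\frac{5 - 6}{-2 + 3} - I\right) = 4 - \left(\frac{5 - 6}{1} - I\right) = 4 - \left(1 \left(-1\right) - I\right) = 4 - \left(-1 - I\right) = 4 + \left(1 + I\right) = 5 + I$)
$1091 - r{\left(K \right)} = 1091 - \left(5 + 34\right) = 1091 - 39 = 1052$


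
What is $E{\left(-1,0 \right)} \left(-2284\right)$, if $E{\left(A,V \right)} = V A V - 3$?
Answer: $6852$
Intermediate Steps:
$E{\left(A,V \right)} = -3 + A V^{2}$ ($E{\left(A,V \right)} = A V V - 3 = A V^{2} - 3 = -3 + A V^{2}$)
$E{\left(-1,0 \right)} \left(-2284\right) = \left(-3 - 0^{2}\right) \left(-2284\right) = \left(-3 - 0\right) \left(-2284\right) = \left(-3 + 0\right) \left(-2284\right) = \left(-3\right) \left(-2284\right) = 6852$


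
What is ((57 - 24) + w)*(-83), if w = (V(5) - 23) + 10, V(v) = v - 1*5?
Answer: -1660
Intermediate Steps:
V(v) = -5 + v (V(v) = v - 5 = -5 + v)
w = -13 (w = ((-5 + 5) - 23) + 10 = (0 - 23) + 10 = -23 + 10 = -13)
((57 - 24) + w)*(-83) = ((57 - 24) - 13)*(-83) = (33 - 13)*(-83) = 20*(-83) = -1660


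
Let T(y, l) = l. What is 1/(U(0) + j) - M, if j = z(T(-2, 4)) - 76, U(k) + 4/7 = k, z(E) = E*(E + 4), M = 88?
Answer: -27463/312 ≈ -88.022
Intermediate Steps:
z(E) = E*(4 + E)
U(k) = -4/7 + k
j = -44 (j = 4*(4 + 4) - 76 = 4*8 - 76 = 32 - 76 = -44)
1/(U(0) + j) - M = 1/((-4/7 + 0) - 44) - 1*88 = 1/(-4/7 - 44) - 88 = 1/(-312/7) - 88 = -7/312 - 88 = -27463/312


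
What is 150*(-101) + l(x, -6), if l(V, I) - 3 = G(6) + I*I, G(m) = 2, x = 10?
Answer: -15109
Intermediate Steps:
l(V, I) = 5 + I² (l(V, I) = 3 + (2 + I*I) = 3 + (2 + I²) = 5 + I²)
150*(-101) + l(x, -6) = 150*(-101) + (5 + (-6)²) = -15150 + (5 + 36) = -15150 + 41 = -15109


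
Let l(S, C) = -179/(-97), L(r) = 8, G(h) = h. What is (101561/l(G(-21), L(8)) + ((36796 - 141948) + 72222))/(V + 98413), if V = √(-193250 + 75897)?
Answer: 389415025111/1733657230038 - 3956947*I*√117353/1733657230038 ≈ 0.22462 - 0.00078189*I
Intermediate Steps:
l(S, C) = 179/97 (l(S, C) = -179*(-1/97) = 179/97)
V = I*√117353 (V = √(-117353) = I*√117353 ≈ 342.57*I)
(101561/l(G(-21), L(8)) + ((36796 - 141948) + 72222))/(V + 98413) = (101561/(179/97) + ((36796 - 141948) + 72222))/(I*√117353 + 98413) = (101561*(97/179) + (-105152 + 72222))/(98413 + I*√117353) = (9851417/179 - 32930)/(98413 + I*√117353) = 3956947/(179*(98413 + I*√117353))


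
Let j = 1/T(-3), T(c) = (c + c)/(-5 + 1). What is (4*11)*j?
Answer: 88/3 ≈ 29.333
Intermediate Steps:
T(c) = -c/2 (T(c) = (2*c)/(-4) = (2*c)*(-1/4) = -c/2)
j = 2/3 (j = 1/(-1/2*(-3)) = 1/(3/2) = 2/3 ≈ 0.66667)
(4*11)*j = (4*11)*(2/3) = 44*(2/3) = 88/3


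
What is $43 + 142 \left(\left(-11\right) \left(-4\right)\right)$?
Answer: $6291$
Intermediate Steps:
$43 + 142 \left(\left(-11\right) \left(-4\right)\right) = 43 + 142 \cdot 44 = 43 + 6248 = 6291$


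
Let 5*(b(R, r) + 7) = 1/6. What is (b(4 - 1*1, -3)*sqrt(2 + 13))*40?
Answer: -836*sqrt(15)/3 ≈ -1079.3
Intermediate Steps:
b(R, r) = -209/30 (b(R, r) = -7 + (1/5)/6 = -7 + (1/5)*(1/6) = -7 + 1/30 = -209/30)
(b(4 - 1*1, -3)*sqrt(2 + 13))*40 = -209*sqrt(2 + 13)/30*40 = -209*sqrt(15)/30*40 = -836*sqrt(15)/3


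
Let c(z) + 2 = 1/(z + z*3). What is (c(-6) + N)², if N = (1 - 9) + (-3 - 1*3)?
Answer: 148225/576 ≈ 257.33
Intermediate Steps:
c(z) = -2 + 1/(4*z) (c(z) = -2 + 1/(z + z*3) = -2 + 1/(z + 3*z) = -2 + 1/(4*z))
N = -14 (N = -8 + (-3 - 3) = -8 - 6 = -14)
(c(-6) + N)² = ((-2 + (¼)/(-6)) - 14)² = ((-2 + (¼)*(-⅙)) - 14)² = ((-2 - 1/24) - 14)² = (-49/24 - 14)² = (-385/24)² = 148225/576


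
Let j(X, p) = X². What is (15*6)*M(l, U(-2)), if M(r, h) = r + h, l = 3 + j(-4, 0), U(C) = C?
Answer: 1530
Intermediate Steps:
l = 19 (l = 3 + (-4)² = 3 + 16 = 19)
M(r, h) = h + r
(15*6)*M(l, U(-2)) = (15*6)*(-2 + 19) = 90*17 = 1530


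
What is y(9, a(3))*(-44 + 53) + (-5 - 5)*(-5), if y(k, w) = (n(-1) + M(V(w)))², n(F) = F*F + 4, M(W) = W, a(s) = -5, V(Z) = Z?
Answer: 50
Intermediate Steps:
n(F) = 4 + F² (n(F) = F² + 4 = 4 + F²)
y(k, w) = (5 + w)² (y(k, w) = ((4 + (-1)²) + w)² = ((4 + 1) + w)² = (5 + w)²)
y(9, a(3))*(-44 + 53) + (-5 - 5)*(-5) = (5 - 5)²*(-44 + 53) + (-5 - 5)*(-5) = 0²*9 - 10*(-5) = 0*9 + 50 = 0 + 50 = 50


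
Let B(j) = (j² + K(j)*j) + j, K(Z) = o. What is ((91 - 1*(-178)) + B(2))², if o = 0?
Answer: 75625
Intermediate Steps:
K(Z) = 0
B(j) = j + j² (B(j) = (j² + 0*j) + j = (j² + 0) + j = j² + j = j + j²)
((91 - 1*(-178)) + B(2))² = ((91 - 1*(-178)) + 2*(1 + 2))² = ((91 + 178) + 2*3)² = (269 + 6)² = 275² = 75625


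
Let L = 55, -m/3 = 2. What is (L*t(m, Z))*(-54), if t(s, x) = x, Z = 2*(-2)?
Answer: 11880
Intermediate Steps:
Z = -4
m = -6 (m = -3*2 = -6)
(L*t(m, Z))*(-54) = (55*(-4))*(-54) = -220*(-54) = 11880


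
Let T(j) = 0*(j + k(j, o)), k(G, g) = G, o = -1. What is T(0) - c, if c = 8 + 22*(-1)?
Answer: 14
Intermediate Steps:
c = -14 (c = 8 - 22 = -14)
T(j) = 0 (T(j) = 0*(j + j) = 0*(2*j) = 0)
T(0) - c = 0 - 1*(-14) = 0 + 14 = 14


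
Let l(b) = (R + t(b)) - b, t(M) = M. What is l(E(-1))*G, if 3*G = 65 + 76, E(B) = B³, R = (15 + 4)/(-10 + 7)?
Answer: -893/3 ≈ -297.67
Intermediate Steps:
R = -19/3 (R = 19/(-3) = 19*(-⅓) = -19/3 ≈ -6.3333)
l(b) = -19/3 (l(b) = (-19/3 + b) - b = -19/3)
G = 47 (G = (65 + 76)/3 = (⅓)*141 = 47)
l(E(-1))*G = -19/3*47 = -893/3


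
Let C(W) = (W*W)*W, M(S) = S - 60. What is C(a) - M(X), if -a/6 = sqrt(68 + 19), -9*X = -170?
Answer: 370/9 - 18792*sqrt(87) ≈ -1.7524e+5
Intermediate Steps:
X = 170/9 (X = -1/9*(-170) = 170/9 ≈ 18.889)
a = -6*sqrt(87) (a = -6*sqrt(68 + 19) = -6*sqrt(87) ≈ -55.964)
M(S) = -60 + S
C(W) = W**3 (C(W) = W**2*W = W**3)
C(a) - M(X) = (-6*sqrt(87))**3 - (-60 + 170/9) = -18792*sqrt(87) - 1*(-370/9) = -18792*sqrt(87) + 370/9 = 370/9 - 18792*sqrt(87)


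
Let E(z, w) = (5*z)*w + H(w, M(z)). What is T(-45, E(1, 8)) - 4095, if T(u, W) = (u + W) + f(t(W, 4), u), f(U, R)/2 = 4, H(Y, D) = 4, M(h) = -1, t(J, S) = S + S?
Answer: -4088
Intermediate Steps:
t(J, S) = 2*S
f(U, R) = 8 (f(U, R) = 2*4 = 8)
E(z, w) = 4 + 5*w*z (E(z, w) = (5*z)*w + 4 = 5*w*z + 4 = 4 + 5*w*z)
T(u, W) = 8 + W + u (T(u, W) = (u + W) + 8 = (W + u) + 8 = 8 + W + u)
T(-45, E(1, 8)) - 4095 = (8 + (4 + 5*8*1) - 45) - 4095 = (8 + (4 + 40) - 45) - 4095 = (8 + 44 - 45) - 4095 = 7 - 4095 = -4088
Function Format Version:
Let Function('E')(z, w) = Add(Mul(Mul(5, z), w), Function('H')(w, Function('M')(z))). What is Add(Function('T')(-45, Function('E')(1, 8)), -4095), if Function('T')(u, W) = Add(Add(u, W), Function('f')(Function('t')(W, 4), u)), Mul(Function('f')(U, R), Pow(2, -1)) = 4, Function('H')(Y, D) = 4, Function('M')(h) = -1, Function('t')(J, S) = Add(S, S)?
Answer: -4088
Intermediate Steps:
Function('t')(J, S) = Mul(2, S)
Function('f')(U, R) = 8 (Function('f')(U, R) = Mul(2, 4) = 8)
Function('E')(z, w) = Add(4, Mul(5, w, z)) (Function('E')(z, w) = Add(Mul(Mul(5, z), w), 4) = Add(Mul(5, w, z), 4) = Add(4, Mul(5, w, z)))
Function('T')(u, W) = Add(8, W, u) (Function('T')(u, W) = Add(Add(u, W), 8) = Add(Add(W, u), 8) = Add(8, W, u))
Add(Function('T')(-45, Function('E')(1, 8)), -4095) = Add(Add(8, Add(4, Mul(5, 8, 1)), -45), -4095) = Add(Add(8, Add(4, 40), -45), -4095) = Add(Add(8, 44, -45), -4095) = Add(7, -4095) = -4088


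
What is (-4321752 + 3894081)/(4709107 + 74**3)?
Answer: -47519/568259 ≈ -0.083622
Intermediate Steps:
(-4321752 + 3894081)/(4709107 + 74**3) = -427671/(4709107 + 405224) = -427671/5114331 = -427671*1/5114331 = -47519/568259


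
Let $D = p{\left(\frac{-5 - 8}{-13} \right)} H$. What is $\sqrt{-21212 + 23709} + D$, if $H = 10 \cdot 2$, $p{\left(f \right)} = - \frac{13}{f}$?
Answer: $-260 + \sqrt{2497} \approx -210.03$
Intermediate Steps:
$H = 20$
$D = -260$ ($D = - \frac{13}{\left(-5 - 8\right) \frac{1}{-13}} \cdot 20 = - \frac{13}{\left(-13\right) \left(- \frac{1}{13}\right)} 20 = - \frac{13}{1} \cdot 20 = \left(-13\right) 1 \cdot 20 = \left(-13\right) 20 = -260$)
$\sqrt{-21212 + 23709} + D = \sqrt{-21212 + 23709} - 260 = \sqrt{2497} - 260 = -260 + \sqrt{2497}$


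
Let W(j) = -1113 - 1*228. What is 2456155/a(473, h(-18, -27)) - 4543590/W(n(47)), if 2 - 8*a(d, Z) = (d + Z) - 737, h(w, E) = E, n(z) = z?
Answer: 9226967570/130971 ≈ 70451.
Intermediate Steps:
W(j) = -1341 (W(j) = -1113 - 228 = -1341)
a(d, Z) = 739/8 - Z/8 - d/8 (a(d, Z) = ¼ - ((d + Z) - 737)/8 = ¼ - ((Z + d) - 737)/8 = ¼ - (-737 + Z + d)/8 = ¼ + (737/8 - Z/8 - d/8) = 739/8 - Z/8 - d/8)
2456155/a(473, h(-18, -27)) - 4543590/W(n(47)) = 2456155/(739/8 - ⅛*(-27) - ⅛*473) - 4543590/(-1341) = 2456155/(739/8 + 27/8 - 473/8) - 4543590*(-1/1341) = 2456155/(293/8) + 1514530/447 = 2456155*(8/293) + 1514530/447 = 19649240/293 + 1514530/447 = 9226967570/130971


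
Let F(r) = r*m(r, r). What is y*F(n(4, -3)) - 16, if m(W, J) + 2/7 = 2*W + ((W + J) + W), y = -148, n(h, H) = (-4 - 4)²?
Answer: -21198448/7 ≈ -3.0283e+6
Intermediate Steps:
n(h, H) = 64 (n(h, H) = (-8)² = 64)
m(W, J) = -2/7 + J + 4*W (m(W, J) = -2/7 + (2*W + ((W + J) + W)) = -2/7 + (2*W + ((J + W) + W)) = -2/7 + (2*W + (J + 2*W)) = -2/7 + (J + 4*W) = -2/7 + J + 4*W)
F(r) = r*(-2/7 + 5*r) (F(r) = r*(-2/7 + r + 4*r) = r*(-2/7 + 5*r))
y*F(n(4, -3)) - 16 = -148*64*(-2 + 35*64)/7 - 16 = -148*64*(-2 + 2240)/7 - 16 = -148*64*2238/7 - 16 = -148*143232/7 - 16 = -21198336/7 - 16 = -21198448/7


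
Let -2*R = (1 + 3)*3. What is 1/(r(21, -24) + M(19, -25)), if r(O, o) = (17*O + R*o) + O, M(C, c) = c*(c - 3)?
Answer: 1/1222 ≈ 0.00081833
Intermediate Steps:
R = -6 (R = -(1 + 3)*3/2 = -2*3 = -1/2*12 = -6)
M(C, c) = c*(-3 + c)
r(O, o) = -6*o + 18*O (r(O, o) = (17*O - 6*o) + O = (-6*o + 17*O) + O = -6*o + 18*O)
1/(r(21, -24) + M(19, -25)) = 1/((-6*(-24) + 18*21) - 25*(-3 - 25)) = 1/((144 + 378) - 25*(-28)) = 1/(522 + 700) = 1/1222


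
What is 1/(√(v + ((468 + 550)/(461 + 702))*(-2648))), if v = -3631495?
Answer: -I*√4914982617887/4226124349 ≈ -0.00052459*I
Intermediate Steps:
1/(√(v + ((468 + 550)/(461 + 702))*(-2648))) = 1/(√(-3631495 + ((468 + 550)/(461 + 702))*(-2648))) = 1/(√(-3631495 + (1018/1163)*(-2648))) = 1/(√(-3631495 - 2695664/1163)) = 1/(√(-4226124349/1163)) = 1/(I*√4914982617887/1163) = -I*√4914982617887/4226124349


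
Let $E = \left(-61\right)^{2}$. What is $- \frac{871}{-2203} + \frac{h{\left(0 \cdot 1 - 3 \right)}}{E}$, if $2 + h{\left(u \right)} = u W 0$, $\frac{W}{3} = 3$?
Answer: $\frac{3236585}{8197363} \approx 0.39483$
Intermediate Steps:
$W = 9$ ($W = 3 \cdot 3 = 9$)
$h{\left(u \right)} = -2$ ($h{\left(u \right)} = -2 + u 9 \cdot 0 = -2 + 9 u 0 = -2 + 0 = -2$)
$E = 3721$
$- \frac{871}{-2203} + \frac{h{\left(0 \cdot 1 - 3 \right)}}{E} = - \frac{871}{-2203} - \frac{2}{3721} = \left(-871\right) \left(- \frac{1}{2203}\right) - \frac{2}{3721} = \frac{871}{2203} - \frac{2}{3721} = \frac{3236585}{8197363}$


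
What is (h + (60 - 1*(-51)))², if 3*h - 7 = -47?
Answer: 85849/9 ≈ 9538.8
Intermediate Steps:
h = -40/3 (h = 7/3 + (⅓)*(-47) = 7/3 - 47/3 = -40/3 ≈ -13.333)
(h + (60 - 1*(-51)))² = (-40/3 + (60 - 1*(-51)))² = (-40/3 + (60 + 51))² = (-40/3 + 111)² = (293/3)² = 85849/9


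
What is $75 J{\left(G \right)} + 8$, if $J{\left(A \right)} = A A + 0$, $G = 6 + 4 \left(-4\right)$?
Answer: $7508$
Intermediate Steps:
$G = -10$ ($G = 6 - 16 = -10$)
$J{\left(A \right)} = A^{2}$ ($J{\left(A \right)} = A^{2} + 0 = A^{2}$)
$75 J{\left(G \right)} + 8 = 75 \left(-10\right)^{2} + 8 = 75 \cdot 100 + 8 = 7500 + 8 = 7508$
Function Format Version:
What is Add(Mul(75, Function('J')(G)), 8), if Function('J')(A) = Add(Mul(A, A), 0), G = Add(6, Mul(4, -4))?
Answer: 7508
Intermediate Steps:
G = -10 (G = Add(6, -16) = -10)
Function('J')(A) = Pow(A, 2) (Function('J')(A) = Add(Pow(A, 2), 0) = Pow(A, 2))
Add(Mul(75, Function('J')(G)), 8) = Add(Mul(75, Pow(-10, 2)), 8) = Add(Mul(75, 100), 8) = Add(7500, 8) = 7508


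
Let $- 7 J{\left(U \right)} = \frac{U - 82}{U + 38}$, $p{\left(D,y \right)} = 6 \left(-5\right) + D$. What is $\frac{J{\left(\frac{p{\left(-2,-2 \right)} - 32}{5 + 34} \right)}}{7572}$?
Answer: $\frac{233}{5368548} \approx 4.3401 \cdot 10^{-5}$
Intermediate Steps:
$p{\left(D,y \right)} = -30 + D$
$J{\left(U \right)} = - \frac{-82 + U}{7 \left(38 + U\right)}$ ($J{\left(U \right)} = - \frac{\left(U - 82\right) \frac{1}{U + 38}}{7} = - \frac{\left(-82 + U\right) \frac{1}{38 + U}}{7} = - \frac{\frac{1}{38 + U} \left(-82 + U\right)}{7} = - \frac{-82 + U}{7 \left(38 + U\right)}$)
$\frac{J{\left(\frac{p{\left(-2,-2 \right)} - 32}{5 + 34} \right)}}{7572} = \frac{\frac{1}{7} \frac{1}{38 + \frac{\left(-30 - 2\right) - 32}{5 + 34}} \left(82 - \frac{\left(-30 - 2\right) - 32}{5 + 34}\right)}{7572} = \frac{82 - \frac{-32 - 32}{39}}{7 \left(38 + \frac{-32 - 32}{39}\right)} \frac{1}{7572} = \frac{82 - \left(-64\right) \frac{1}{39}}{7 \left(38 - \frac{64}{39}\right)} \frac{1}{7572} = \frac{82 - - \frac{64}{39}}{7 \left(38 - \frac{64}{39}\right)} \frac{1}{7572} = \frac{82 + \frac{64}{39}}{7 \cdot \frac{1418}{39}} \cdot \frac{1}{7572} = \frac{1}{7} \cdot \frac{39}{1418} \cdot \frac{3262}{39} \cdot \frac{1}{7572} = \frac{233}{709} \cdot \frac{1}{7572} = \frac{233}{5368548}$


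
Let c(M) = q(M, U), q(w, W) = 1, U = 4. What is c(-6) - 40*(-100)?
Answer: 4001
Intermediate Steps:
c(M) = 1
c(-6) - 40*(-100) = 1 - 40*(-100) = 1 + 4000 = 4001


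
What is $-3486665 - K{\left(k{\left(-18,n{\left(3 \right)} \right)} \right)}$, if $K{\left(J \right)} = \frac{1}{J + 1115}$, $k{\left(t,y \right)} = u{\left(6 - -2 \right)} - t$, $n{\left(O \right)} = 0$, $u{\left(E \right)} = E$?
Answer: $- \frac{3978284766}{1141} \approx -3.4867 \cdot 10^{6}$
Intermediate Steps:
$k{\left(t,y \right)} = 8 - t$ ($k{\left(t,y \right)} = \left(6 - -2\right) - t = \left(6 + 2\right) - t = 8 - t$)
$K{\left(J \right)} = \frac{1}{1115 + J}$
$-3486665 - K{\left(k{\left(-18,n{\left(3 \right)} \right)} \right)} = -3486665 - \frac{1}{1115 + \left(8 - -18\right)} = -3486665 - \frac{1}{1115 + \left(8 + 18\right)} = -3486665 - \frac{1}{1115 + 26} = -3486665 - \frac{1}{1141} = - \frac{3978284766}{1141}$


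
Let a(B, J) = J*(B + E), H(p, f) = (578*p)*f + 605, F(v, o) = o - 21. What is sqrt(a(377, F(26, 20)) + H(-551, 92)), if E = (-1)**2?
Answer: I*sqrt(29299749) ≈ 5412.9*I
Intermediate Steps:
E = 1
F(v, o) = -21 + o
H(p, f) = 605 + 578*f*p (H(p, f) = 578*f*p + 605 = 605 + 578*f*p)
a(B, J) = J*(1 + B) (a(B, J) = J*(B + 1) = J*(1 + B))
sqrt(a(377, F(26, 20)) + H(-551, 92)) = sqrt((-21 + 20)*(1 + 377) + (605 + 578*92*(-551))) = sqrt(-1*378 + (605 - 29299976)) = sqrt(-378 - 29299371) = sqrt(-29299749) = I*sqrt(29299749)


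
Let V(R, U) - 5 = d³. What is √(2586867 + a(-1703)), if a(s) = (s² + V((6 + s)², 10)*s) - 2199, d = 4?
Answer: √5367370 ≈ 2316.8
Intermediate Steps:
V(R, U) = 69 (V(R, U) = 5 + 4³ = 5 + 64 = 69)
a(s) = -2199 + s² + 69*s (a(s) = (s² + 69*s) - 2199 = -2199 + s² + 69*s)
√(2586867 + a(-1703)) = √(2586867 + (-2199 + (-1703)² + 69*(-1703))) = √(2586867 + (-2199 + 2900209 - 117507)) = √(2586867 + 2780503) = √5367370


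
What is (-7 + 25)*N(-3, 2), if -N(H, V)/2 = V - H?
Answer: -180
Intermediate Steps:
N(H, V) = -2*V + 2*H (N(H, V) = -2*(V - H) = -2*V + 2*H)
(-7 + 25)*N(-3, 2) = (-7 + 25)*(-2*2 + 2*(-3)) = 18*(-4 - 6) = 18*(-10) = -180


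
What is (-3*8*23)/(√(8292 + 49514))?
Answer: -276*√57806/28903 ≈ -2.2959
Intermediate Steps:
(-3*8*23)/(√(8292 + 49514)) = (-24*23)/(√57806) = -276*√57806/28903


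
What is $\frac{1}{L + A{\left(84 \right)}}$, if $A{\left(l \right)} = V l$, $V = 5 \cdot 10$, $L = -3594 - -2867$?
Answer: $\frac{1}{3473} \approx 0.00028794$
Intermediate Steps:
$L = -727$ ($L = -3594 + 2867 = -727$)
$V = 50$
$A{\left(l \right)} = 50 l$
$\frac{1}{L + A{\left(84 \right)}} = \frac{1}{-727 + 50 \cdot 84} = \frac{1}{-727 + 4200} = \frac{1}{3473}$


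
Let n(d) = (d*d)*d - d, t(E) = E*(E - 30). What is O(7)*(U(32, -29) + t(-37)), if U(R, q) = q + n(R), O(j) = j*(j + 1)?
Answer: 1970416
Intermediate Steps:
O(j) = j*(1 + j)
t(E) = E*(-30 + E)
n(d) = d³ - d (n(d) = d²*d - d = d³ - d)
U(R, q) = q + R³ - R (U(R, q) = q + (R³ - R) = q + R³ - R)
O(7)*(U(32, -29) + t(-37)) = (7*(1 + 7))*((-29 + 32³ - 1*32) - 37*(-30 - 37)) = (7*8)*((-29 + 32768 - 32) - 37*(-67)) = 56*(32707 + 2479) = 56*35186 = 1970416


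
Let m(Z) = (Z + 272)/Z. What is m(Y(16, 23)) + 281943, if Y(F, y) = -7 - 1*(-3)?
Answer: 281876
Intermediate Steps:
Y(F, y) = -4 (Y(F, y) = -7 + 3 = -4)
m(Z) = (272 + Z)/Z
m(Y(16, 23)) + 281943 = (272 - 4)/(-4) + 281943 = -¼*268 + 281943 = -67 + 281943 = 281876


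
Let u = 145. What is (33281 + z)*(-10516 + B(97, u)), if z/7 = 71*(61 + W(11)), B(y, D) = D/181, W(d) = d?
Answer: -131448030315/181 ≈ -7.2623e+8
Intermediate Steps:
B(y, D) = D/181 (B(y, D) = D*(1/181) = D/181)
z = 35784 (z = 7*(71*(61 + 11)) = 7*(71*72) = 7*5112 = 35784)
(33281 + z)*(-10516 + B(97, u)) = (33281 + 35784)*(-10516 + (1/181)*145) = 69065*(-10516 + 145/181) = 69065*(-1903251/181) = -131448030315/181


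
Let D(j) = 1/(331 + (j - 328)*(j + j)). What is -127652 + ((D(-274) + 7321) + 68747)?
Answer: -17034429567/330227 ≈ -51584.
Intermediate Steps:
D(j) = 1/(331 + 2*j*(-328 + j)) (D(j) = 1/(331 + (-328 + j)*(2*j)) = 1/(331 + 2*j*(-328 + j)))
-127652 + ((D(-274) + 7321) + 68747) = -127652 + ((1/(331 - 656*(-274) + 2*(-274)²) + 7321) + 68747) = -127652 + ((1/(331 + 179744 + 2*75076) + 7321) + 68747) = -127652 + ((1/(331 + 179744 + 150152) + 7321) + 68747) = -127652 + ((1/330227 + 7321) + 68747) = -127652 + (2417591868/330227 + 68747) = -127652 + 25119707437/330227 = -17034429567/330227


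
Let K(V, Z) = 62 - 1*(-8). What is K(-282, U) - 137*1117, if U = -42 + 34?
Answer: -152959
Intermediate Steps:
U = -8
K(V, Z) = 70 (K(V, Z) = 62 + 8 = 70)
K(-282, U) - 137*1117 = 70 - 137*1117 = 70 - 1*153029 = 70 - 153029 = -152959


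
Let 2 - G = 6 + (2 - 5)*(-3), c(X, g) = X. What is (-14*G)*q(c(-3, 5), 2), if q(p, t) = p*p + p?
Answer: 1092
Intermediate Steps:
q(p, t) = p + p² (q(p, t) = p² + p = p + p²)
G = -13 (G = 2 - (6 + (2 - 5)*(-3)) = 2 - (6 - 3*(-3)) = 2 - (6 + 9) = 2 - 1*15 = 2 - 15 = -13)
(-14*G)*q(c(-3, 5), 2) = (-14*(-13))*(-3*(1 - 3)) = 182*(-3*(-2)) = 182*6 = 1092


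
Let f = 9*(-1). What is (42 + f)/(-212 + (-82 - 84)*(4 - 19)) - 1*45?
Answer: -102477/2278 ≈ -44.986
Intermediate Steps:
f = -9
(42 + f)/(-212 + (-82 - 84)*(4 - 19)) - 1*45 = (42 - 9)/(-212 + (-82 - 84)*(4 - 19)) - 1*45 = 33/(-212 - 166*(-15)) - 45 = 33/(-212 + 2490) - 45 = 33/2278 - 45 = -102477/2278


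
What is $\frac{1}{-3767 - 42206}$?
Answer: $- \frac{1}{45973} \approx -2.1752 \cdot 10^{-5}$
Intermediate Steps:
$\frac{1}{-3767 - 42206} = \frac{1}{-45973} = - \frac{1}{45973}$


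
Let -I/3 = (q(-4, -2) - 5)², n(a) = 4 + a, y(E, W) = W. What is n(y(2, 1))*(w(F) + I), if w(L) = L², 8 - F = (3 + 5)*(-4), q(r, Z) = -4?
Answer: 6785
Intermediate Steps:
F = 40 (F = 8 - (3 + 5)*(-4) = 8 - 8*(-4) = 8 - 1*(-32) = 8 + 32 = 40)
I = -243 (I = -3*(-4 - 5)² = -3*(-9)² = -3*81 = -243)
n(y(2, 1))*(w(F) + I) = (4 + 1)*(40² - 243) = 5*(1600 - 243) = 5*1357 = 6785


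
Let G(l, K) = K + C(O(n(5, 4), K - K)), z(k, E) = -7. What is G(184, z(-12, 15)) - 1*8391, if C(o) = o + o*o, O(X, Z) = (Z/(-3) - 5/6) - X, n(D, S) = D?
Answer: -301313/36 ≈ -8369.8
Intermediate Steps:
O(X, Z) = -⅚ - X - Z/3 (O(X, Z) = (Z*(-⅓) - 5*⅙) - X = (-Z/3 - ⅚) - X = (-⅚ - Z/3) - X = -⅚ - X - Z/3)
C(o) = o + o²
G(l, K) = 1015/36 + K (G(l, K) = K + (-⅚ - 1*5 - (K - K)/3)*(1 + (-⅚ - 1*5 - (K - K)/3)) = K + (-⅚ - 5 - ⅓*0)*(1 + (-⅚ - 5 - ⅓*0)) = K + (-⅚ - 5 + 0)*(1 + (-⅚ - 5 + 0)) = K - 35*(1 - 35/6)/6 = K - 35/6*(-29/6) = K + 1015/36 = 1015/36 + K)
G(184, z(-12, 15)) - 1*8391 = (1015/36 - 7) - 1*8391 = 763/36 - 8391 = -301313/36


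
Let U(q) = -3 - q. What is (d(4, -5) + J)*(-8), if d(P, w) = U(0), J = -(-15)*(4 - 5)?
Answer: 144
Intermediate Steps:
J = -15 (J = -(-15)*(-1) = -3*5 = -15)
d(P, w) = -3 (d(P, w) = -3 - 1*0 = -3 + 0 = -3)
(d(4, -5) + J)*(-8) = (-3 - 15)*(-8) = -18*(-8) = 144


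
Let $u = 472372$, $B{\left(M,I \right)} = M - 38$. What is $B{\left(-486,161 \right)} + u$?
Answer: $471848$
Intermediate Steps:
$B{\left(M,I \right)} = -38 + M$
$B{\left(-486,161 \right)} + u = \left(-38 - 486\right) + 472372 = -524 + 472372 = 471848$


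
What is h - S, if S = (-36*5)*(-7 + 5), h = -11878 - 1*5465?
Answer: -17703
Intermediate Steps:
h = -17343 (h = -11878 - 5465 = -17343)
S = 360 (S = -180*(-2) = 360)
h - S = -17343 - 1*360 = -17343 - 360 = -17703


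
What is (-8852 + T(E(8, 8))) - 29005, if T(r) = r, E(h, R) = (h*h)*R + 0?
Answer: -37345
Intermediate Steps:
E(h, R) = R*h² (E(h, R) = h²*R + 0 = R*h² + 0 = R*h²)
(-8852 + T(E(8, 8))) - 29005 = (-8852 + 8*8²) - 29005 = (-8852 + 8*64) - 29005 = (-8852 + 512) - 29005 = -8340 - 29005 = -37345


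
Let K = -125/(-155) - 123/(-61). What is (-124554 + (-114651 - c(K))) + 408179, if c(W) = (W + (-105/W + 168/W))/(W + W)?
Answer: 9629318996565/56988488 ≈ 1.6897e+5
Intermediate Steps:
K = 5338/1891 (K = -125*(-1/155) - 123*(-1/61) = 25/31 + 123/61 = 5338/1891 ≈ 2.8228)
c(W) = (W + 63/W)/(2*W) (c(W) = (W + 63/W)/((2*W)) = (W + 63/W)*(1/(2*W)) = (W + 63/W)/(2*W))
(-124554 + (-114651 - c(K))) + 408179 = (-124554 + (-114651 - (63 + (5338/1891)²)/(2*(5338/1891)²))) + 408179 = (-124554 + (-114651 - 3575881*(63 + 28494244/3575881)/(2*28494244))) + 408179 = (-124554 + (-114651 - 3575881*253774747/(2*28494244*3575881))) + 408179 = (-124554 + (-114651 - 1*253774747/56988488)) + 408179 = (-124554 + (-114651 - 253774747/56988488)) + 408179 = (-124554 - 6534040912435/56988488) + 408179 = -13632185046787/56988488 + 408179 = 9629318996565/56988488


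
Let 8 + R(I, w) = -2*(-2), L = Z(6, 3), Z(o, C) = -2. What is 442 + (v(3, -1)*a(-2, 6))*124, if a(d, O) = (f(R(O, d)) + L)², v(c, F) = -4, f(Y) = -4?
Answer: -17414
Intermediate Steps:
L = -2
R(I, w) = -4 (R(I, w) = -8 - 2*(-2) = -8 + 4 = -4)
a(d, O) = 36 (a(d, O) = (-4 - 2)² = (-6)² = 36)
442 + (v(3, -1)*a(-2, 6))*124 = 442 - 4*36*124 = 442 - 144*124 = 442 - 17856 = -17414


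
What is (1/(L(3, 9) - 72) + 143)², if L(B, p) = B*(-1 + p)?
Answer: 47100769/2304 ≈ 20443.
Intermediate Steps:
(1/(L(3, 9) - 72) + 143)² = (1/(3*(-1 + 9) - 72) + 143)² = (1/(3*8 - 72) + 143)² = (1/(24 - 72) + 143)² = (1/(-48) + 143)² = (-1/48 + 143)² = (6863/48)² = 47100769/2304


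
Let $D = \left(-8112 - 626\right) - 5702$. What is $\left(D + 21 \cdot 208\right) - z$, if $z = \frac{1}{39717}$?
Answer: $- \frac{400029625}{39717} \approx -10072.0$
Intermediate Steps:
$D = -14440$ ($D = -8738 - 5702 = -14440$)
$z = \frac{1}{39717} \approx 2.5178 \cdot 10^{-5}$
$\left(D + 21 \cdot 208\right) - z = \left(-14440 + 21 \cdot 208\right) - \frac{1}{39717} = \left(-14440 + 4368\right) - \frac{1}{39717} = -10072 - \frac{1}{39717} = - \frac{400029625}{39717}$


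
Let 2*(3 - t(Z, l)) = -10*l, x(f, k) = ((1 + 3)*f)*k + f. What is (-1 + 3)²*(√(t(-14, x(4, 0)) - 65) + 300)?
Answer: 1200 + 4*I*√42 ≈ 1200.0 + 25.923*I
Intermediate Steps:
x(f, k) = f + 4*f*k (x(f, k) = (4*f)*k + f = 4*f*k + f = f + 4*f*k)
t(Z, l) = 3 + 5*l (t(Z, l) = 3 - (-5)*l = 3 + 5*l)
(-1 + 3)²*(√(t(-14, x(4, 0)) - 65) + 300) = (-1 + 3)²*(√((3 + 5*(4*(1 + 4*0))) - 65) + 300) = 2²*(√((3 + 5*(4*(1 + 0))) - 65) + 300) = 4*(√((3 + 5*(4*1)) - 65) + 300) = 4*(√((3 + 5*4) - 65) + 300) = 4*(√((3 + 20) - 65) + 300) = 4*(√(23 - 65) + 300) = 4*(√(-42) + 300) = 4*(I*√42 + 300) = 4*(300 + I*√42) = 1200 + 4*I*√42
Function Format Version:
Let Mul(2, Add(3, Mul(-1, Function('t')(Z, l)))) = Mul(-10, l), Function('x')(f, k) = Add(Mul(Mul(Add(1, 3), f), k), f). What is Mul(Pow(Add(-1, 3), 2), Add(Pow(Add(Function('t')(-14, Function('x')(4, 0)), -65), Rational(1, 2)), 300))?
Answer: Add(1200, Mul(4, I, Pow(42, Rational(1, 2)))) ≈ Add(1200.0, Mul(25.923, I))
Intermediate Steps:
Function('x')(f, k) = Add(f, Mul(4, f, k)) (Function('x')(f, k) = Add(Mul(Mul(4, f), k), f) = Add(Mul(4, f, k), f) = Add(f, Mul(4, f, k)))
Function('t')(Z, l) = Add(3, Mul(5, l)) (Function('t')(Z, l) = Add(3, Mul(Rational(-1, 2), Mul(-10, l))) = Add(3, Mul(5, l)))
Mul(Pow(Add(-1, 3), 2), Add(Pow(Add(Function('t')(-14, Function('x')(4, 0)), -65), Rational(1, 2)), 300)) = Mul(Pow(Add(-1, 3), 2), Add(Pow(Add(Add(3, Mul(5, Mul(4, Add(1, Mul(4, 0))))), -65), Rational(1, 2)), 300)) = Mul(Pow(2, 2), Add(Pow(Add(Add(3, Mul(5, Mul(4, Add(1, 0)))), -65), Rational(1, 2)), 300)) = Mul(4, Add(Pow(Add(Add(3, Mul(5, Mul(4, 1))), -65), Rational(1, 2)), 300)) = Mul(4, Add(Pow(Add(Add(3, Mul(5, 4)), -65), Rational(1, 2)), 300)) = Mul(4, Add(Pow(Add(Add(3, 20), -65), Rational(1, 2)), 300)) = Mul(4, Add(Pow(Add(23, -65), Rational(1, 2)), 300)) = Mul(4, Add(Pow(-42, Rational(1, 2)), 300)) = Mul(4, Add(Mul(I, Pow(42, Rational(1, 2))), 300)) = Mul(4, Add(300, Mul(I, Pow(42, Rational(1, 2))))) = Add(1200, Mul(4, I, Pow(42, Rational(1, 2))))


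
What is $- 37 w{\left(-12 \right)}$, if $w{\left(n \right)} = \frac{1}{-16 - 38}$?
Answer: $\frac{37}{54} \approx 0.68519$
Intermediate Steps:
$w{\left(n \right)} = - \frac{1}{54}$ ($w{\left(n \right)} = \frac{1}{-54} = - \frac{1}{54}$)
$- 37 w{\left(-12 \right)} = \left(-37\right) \left(- \frac{1}{54}\right) = \frac{37}{54}$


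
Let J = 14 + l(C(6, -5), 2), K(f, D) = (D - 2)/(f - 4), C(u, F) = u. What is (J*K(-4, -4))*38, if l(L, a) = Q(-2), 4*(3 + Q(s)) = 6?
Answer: 1425/4 ≈ 356.25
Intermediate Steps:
Q(s) = -3/2 (Q(s) = -3 + (¼)*6 = -3 + 3/2 = -3/2)
l(L, a) = -3/2
K(f, D) = (-2 + D)/(-4 + f)
J = 25/2 (J = 14 - 3/2 = 25/2 ≈ 12.500)
(J*K(-4, -4))*38 = (25*((-2 - 4)/(-4 - 4))/2)*38 = (25*(-6/(-8))/2)*38 = (25*(-⅛*(-6))/2)*38 = ((25/2)*(¾))*38 = (75/8)*38 = 1425/4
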